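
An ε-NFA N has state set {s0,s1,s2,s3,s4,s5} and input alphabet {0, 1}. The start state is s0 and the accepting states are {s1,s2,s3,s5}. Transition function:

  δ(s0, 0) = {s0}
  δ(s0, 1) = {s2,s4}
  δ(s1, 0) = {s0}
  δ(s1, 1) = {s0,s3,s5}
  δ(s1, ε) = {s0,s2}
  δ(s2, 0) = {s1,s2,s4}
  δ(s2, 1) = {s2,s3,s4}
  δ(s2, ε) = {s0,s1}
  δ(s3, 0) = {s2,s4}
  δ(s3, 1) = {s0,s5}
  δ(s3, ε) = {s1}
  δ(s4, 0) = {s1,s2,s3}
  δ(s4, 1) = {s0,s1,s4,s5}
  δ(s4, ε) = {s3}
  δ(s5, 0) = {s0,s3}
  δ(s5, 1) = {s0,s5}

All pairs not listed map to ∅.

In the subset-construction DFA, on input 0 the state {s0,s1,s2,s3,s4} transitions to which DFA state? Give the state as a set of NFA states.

δ(s0,0) = {s0}; δ(s1,0) = {s0}; δ(s2,0) = {s1,s2,s4}; δ(s3,0) = {s2,s4}; δ(s4,0) = {s1,s2,s3}.
Union: {s0,s1,s2,s3,s4}.

{s0,s1,s2,s3,s4}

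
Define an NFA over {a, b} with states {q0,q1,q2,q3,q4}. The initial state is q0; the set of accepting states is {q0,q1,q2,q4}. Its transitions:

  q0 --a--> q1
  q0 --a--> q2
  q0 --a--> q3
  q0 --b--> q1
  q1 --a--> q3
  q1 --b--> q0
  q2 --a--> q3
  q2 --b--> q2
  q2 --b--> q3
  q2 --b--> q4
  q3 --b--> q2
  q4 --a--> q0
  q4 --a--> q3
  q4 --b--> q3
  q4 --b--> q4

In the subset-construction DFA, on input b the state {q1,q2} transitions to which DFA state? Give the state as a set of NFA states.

{q0,q2,q3,q4}

δ(q1,b) = {q0}; δ(q2,b) = {q2,q3,q4}.
Union: {q0,q2,q3,q4}.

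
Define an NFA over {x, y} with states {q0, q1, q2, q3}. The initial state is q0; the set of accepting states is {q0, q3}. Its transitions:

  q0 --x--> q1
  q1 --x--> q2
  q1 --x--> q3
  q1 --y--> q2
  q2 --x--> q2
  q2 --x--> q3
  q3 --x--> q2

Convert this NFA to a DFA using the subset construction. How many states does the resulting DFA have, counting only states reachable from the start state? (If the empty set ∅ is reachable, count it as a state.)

Start state of the DFA: {q0}.
{q0} --x--> {q1}  [new]
{q0} --y--> ∅  [new]
{q1} --x--> {q2, q3}  [new]
{q1} --y--> {q2}  [new]
∅ --x--> ∅  [seen]
∅ --y--> ∅  [seen]
{q2, q3} --x--> {q2, q3}  [seen]
{q2, q3} --y--> ∅  [seen]
{q2} --x--> {q2, q3}  [seen]
{q2} --y--> ∅  [seen]
Reachable DFA states: {q0}, {q1}, ∅, {q2, q3}, {q2}.

5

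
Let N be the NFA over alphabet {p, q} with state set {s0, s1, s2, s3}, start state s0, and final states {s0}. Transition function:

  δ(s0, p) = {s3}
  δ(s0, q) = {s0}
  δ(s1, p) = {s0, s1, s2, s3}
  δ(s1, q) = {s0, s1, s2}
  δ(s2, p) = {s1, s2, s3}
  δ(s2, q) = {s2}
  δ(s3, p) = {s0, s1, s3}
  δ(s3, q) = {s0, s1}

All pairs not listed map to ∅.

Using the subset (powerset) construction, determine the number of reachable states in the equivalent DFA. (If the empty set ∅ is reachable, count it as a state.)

Start state of the DFA: {s0}.
{s0} --p--> {s3}  [new]
{s0} --q--> {s0}  [seen]
{s3} --p--> {s0, s1, s3}  [new]
{s3} --q--> {s0, s1}  [new]
{s0, s1, s3} --p--> {s0, s1, s2, s3}  [new]
{s0, s1, s3} --q--> {s0, s1, s2}  [new]
{s0, s1} --p--> {s0, s1, s2, s3}  [seen]
{s0, s1} --q--> {s0, s1, s2}  [seen]
{s0, s1, s2, s3} --p--> {s0, s1, s2, s3}  [seen]
{s0, s1, s2, s3} --q--> {s0, s1, s2}  [seen]
{s0, s1, s2} --p--> {s0, s1, s2, s3}  [seen]
{s0, s1, s2} --q--> {s0, s1, s2}  [seen]
Reachable DFA states: {s0}, {s3}, {s0, s1, s3}, {s0, s1}, {s0, s1, s2, s3}, {s0, s1, s2}.

6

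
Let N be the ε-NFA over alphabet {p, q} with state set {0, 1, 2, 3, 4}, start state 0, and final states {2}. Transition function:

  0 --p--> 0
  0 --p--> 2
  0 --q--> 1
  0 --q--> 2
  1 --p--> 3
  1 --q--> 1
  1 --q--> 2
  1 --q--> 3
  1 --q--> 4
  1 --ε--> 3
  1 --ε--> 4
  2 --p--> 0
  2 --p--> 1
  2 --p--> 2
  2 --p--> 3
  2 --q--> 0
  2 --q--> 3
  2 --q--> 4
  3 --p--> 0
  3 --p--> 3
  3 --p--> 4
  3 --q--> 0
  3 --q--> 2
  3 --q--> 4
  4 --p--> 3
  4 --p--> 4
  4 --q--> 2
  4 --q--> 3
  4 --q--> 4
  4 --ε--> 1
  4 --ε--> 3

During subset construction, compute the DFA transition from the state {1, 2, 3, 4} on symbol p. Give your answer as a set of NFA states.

δ(1,p) = {3}; δ(2,p) = {0, 1, 2, 3}; δ(3,p) = {0, 3, 4}; δ(4,p) = {3, 4}.
Union: {0, 1, 2, 3, 4}.

{0, 1, 2, 3, 4}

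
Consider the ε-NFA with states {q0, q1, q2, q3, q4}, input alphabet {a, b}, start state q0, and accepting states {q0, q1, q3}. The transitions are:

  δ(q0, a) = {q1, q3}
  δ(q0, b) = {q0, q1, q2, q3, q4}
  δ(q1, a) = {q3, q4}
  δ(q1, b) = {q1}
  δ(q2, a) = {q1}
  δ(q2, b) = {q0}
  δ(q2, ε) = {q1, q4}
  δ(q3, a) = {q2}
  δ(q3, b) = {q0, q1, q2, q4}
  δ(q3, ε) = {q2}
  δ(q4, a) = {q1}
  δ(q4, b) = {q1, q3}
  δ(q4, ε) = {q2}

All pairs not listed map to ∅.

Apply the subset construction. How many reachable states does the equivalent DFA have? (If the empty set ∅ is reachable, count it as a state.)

Start state of the DFA: {q0} (ε-closure of the NFA start).
{q0} --a--> {q1, q2, q3, q4}  [new]
{q0} --b--> {q0, q1, q2, q3, q4}  [new]
{q1, q2, q3, q4} --a--> {q1, q2, q3, q4}  [seen]
{q1, q2, q3, q4} --b--> {q0, q1, q2, q3, q4}  [seen]
{q0, q1, q2, q3, q4} --a--> {q1, q2, q3, q4}  [seen]
{q0, q1, q2, q3, q4} --b--> {q0, q1, q2, q3, q4}  [seen]
Reachable DFA states: {q0}, {q1, q2, q3, q4}, {q0, q1, q2, q3, q4}.

3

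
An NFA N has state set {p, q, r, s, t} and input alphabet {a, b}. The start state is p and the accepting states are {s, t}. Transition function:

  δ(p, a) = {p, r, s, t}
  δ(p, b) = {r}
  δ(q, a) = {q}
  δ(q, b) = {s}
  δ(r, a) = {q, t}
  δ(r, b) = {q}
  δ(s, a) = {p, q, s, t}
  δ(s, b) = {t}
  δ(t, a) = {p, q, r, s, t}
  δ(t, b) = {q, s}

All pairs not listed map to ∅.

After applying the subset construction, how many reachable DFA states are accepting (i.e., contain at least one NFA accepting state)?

Start state of the DFA: {p}.
{p} --a--> {p, r, s, t}  [new]
{p} --b--> {r}  [new]
{p, r, s, t} --a--> {p, q, r, s, t}  [new]
{p, r, s, t} --b--> {q, r, s, t}  [new]
{r} --a--> {q, t}  [new]
{r} --b--> {q}  [new]
{p, q, r, s, t} --a--> {p, q, r, s, t}  [seen]
{p, q, r, s, t} --b--> {q, r, s, t}  [seen]
{q, r, s, t} --a--> {p, q, r, s, t}  [seen]
{q, r, s, t} --b--> {q, s, t}  [new]
{q, t} --a--> {p, q, r, s, t}  [seen]
{q, t} --b--> {q, s}  [new]
{q} --a--> {q}  [seen]
{q} --b--> {s}  [new]
{q, s, t} --a--> {p, q, r, s, t}  [seen]
{q, s, t} --b--> {q, s, t}  [seen]
{q, s} --a--> {p, q, s, t}  [new]
{q, s} --b--> {s, t}  [new]
{s} --a--> {p, q, s, t}  [seen]
{s} --b--> {t}  [new]
{p, q, s, t} --a--> {p, q, r, s, t}  [seen]
{p, q, s, t} --b--> {q, r, s, t}  [seen]
{s, t} --a--> {p, q, r, s, t}  [seen]
{s, t} --b--> {q, s, t}  [seen]
{t} --a--> {p, q, r, s, t}  [seen]
{t} --b--> {q, s}  [seen]
Reachable DFA states: {p}, {p, r, s, t}, {r}, {p, q, r, s, t}, {q, r, s, t}, {q, t}, {q}, {q, s, t}, {q, s}, {s}, {p, q, s, t}, {s, t}, {t}.
Accepting DFA states (contain an NFA accepting state): {p, r, s, t}, {p, q, r, s, t}, {q, r, s, t}, {q, t}, {q, s, t}, {q, s}, {s}, {p, q, s, t}, {s, t}, {t}.

10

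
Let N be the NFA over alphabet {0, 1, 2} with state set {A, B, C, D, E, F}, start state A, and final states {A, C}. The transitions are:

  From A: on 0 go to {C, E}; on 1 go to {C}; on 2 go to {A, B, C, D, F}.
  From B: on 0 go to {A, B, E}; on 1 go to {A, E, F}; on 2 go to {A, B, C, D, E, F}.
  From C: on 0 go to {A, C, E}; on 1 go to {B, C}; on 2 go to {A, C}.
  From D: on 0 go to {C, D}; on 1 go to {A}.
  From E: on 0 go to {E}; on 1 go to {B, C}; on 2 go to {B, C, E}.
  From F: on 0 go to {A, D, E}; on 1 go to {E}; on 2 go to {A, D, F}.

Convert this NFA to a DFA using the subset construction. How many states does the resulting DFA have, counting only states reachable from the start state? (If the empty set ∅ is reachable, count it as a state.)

11

Start state of the DFA: {A}.
{A} --0--> {C, E}  [new]
{A} --1--> {C}  [new]
{A} --2--> {A, B, C, D, F}  [new]
{C, E} --0--> {A, C, E}  [new]
{C, E} --1--> {B, C}  [new]
{C, E} --2--> {A, B, C, E}  [new]
{C} --0--> {A, C, E}  [seen]
{C} --1--> {B, C}  [seen]
{C} --2--> {A, C}  [new]
{A, B, C, D, F} --0--> {A, B, C, D, E}  [new]
{A, B, C, D, F} --1--> {A, B, C, E, F}  [new]
{A, B, C, D, F} --2--> {A, B, C, D, E, F}  [new]
{A, C, E} --0--> {A, C, E}  [seen]
{A, C, E} --1--> {B, C}  [seen]
{A, C, E} --2--> {A, B, C, D, E, F}  [seen]
{B, C} --0--> {A, B, C, E}  [seen]
{B, C} --1--> {A, B, C, E, F}  [seen]
{B, C} --2--> {A, B, C, D, E, F}  [seen]
{A, B, C, E} --0--> {A, B, C, E}  [seen]
{A, B, C, E} --1--> {A, B, C, E, F}  [seen]
{A, B, C, E} --2--> {A, B, C, D, E, F}  [seen]
{A, C} --0--> {A, C, E}  [seen]
{A, C} --1--> {B, C}  [seen]
{A, C} --2--> {A, B, C, D, F}  [seen]
{A, B, C, D, E} --0--> {A, B, C, D, E}  [seen]
{A, B, C, D, E} --1--> {A, B, C, E, F}  [seen]
{A, B, C, D, E} --2--> {A, B, C, D, E, F}  [seen]
{A, B, C, E, F} --0--> {A, B, C, D, E}  [seen]
{A, B, C, E, F} --1--> {A, B, C, E, F}  [seen]
{A, B, C, E, F} --2--> {A, B, C, D, E, F}  [seen]
{A, B, C, D, E, F} --0--> {A, B, C, D, E}  [seen]
{A, B, C, D, E, F} --1--> {A, B, C, E, F}  [seen]
{A, B, C, D, E, F} --2--> {A, B, C, D, E, F}  [seen]
Reachable DFA states: {A}, {C, E}, {C}, {A, B, C, D, F}, {A, C, E}, {B, C}, {A, B, C, E}, {A, C}, {A, B, C, D, E}, {A, B, C, E, F}, {A, B, C, D, E, F}.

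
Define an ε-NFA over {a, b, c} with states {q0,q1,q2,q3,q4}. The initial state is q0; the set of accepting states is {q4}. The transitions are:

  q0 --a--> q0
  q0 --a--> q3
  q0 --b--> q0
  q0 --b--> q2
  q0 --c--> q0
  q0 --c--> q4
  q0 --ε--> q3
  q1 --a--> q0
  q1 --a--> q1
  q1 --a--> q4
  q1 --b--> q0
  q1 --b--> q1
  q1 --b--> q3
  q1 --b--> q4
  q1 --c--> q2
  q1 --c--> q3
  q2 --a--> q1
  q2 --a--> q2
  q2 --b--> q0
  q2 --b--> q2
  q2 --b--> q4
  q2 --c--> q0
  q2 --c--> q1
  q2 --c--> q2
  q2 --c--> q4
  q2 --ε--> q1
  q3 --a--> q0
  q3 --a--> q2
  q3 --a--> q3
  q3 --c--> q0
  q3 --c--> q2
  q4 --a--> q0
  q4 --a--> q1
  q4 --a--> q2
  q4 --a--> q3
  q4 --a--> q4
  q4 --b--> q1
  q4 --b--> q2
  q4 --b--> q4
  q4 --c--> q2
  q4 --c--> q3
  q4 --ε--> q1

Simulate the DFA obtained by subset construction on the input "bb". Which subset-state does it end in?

{q0,q1,q2,q3,q4}

Start: {q0,q3}.
δ(q0,b) = {q0,q2}; δ(q3,b) = ∅.
Union: {q0,q2}.
ε-closure gives {q0,q1,q2,q3}.
After b: {q0,q1,q2,q3}.
δ(q0,b) = {q0,q2}; δ(q1,b) = {q0,q1,q3,q4}; δ(q2,b) = {q0,q2,q4}; δ(q3,b) = ∅.
Union: {q0,q1,q2,q3,q4}.
After b: {q0,q1,q2,q3,q4}.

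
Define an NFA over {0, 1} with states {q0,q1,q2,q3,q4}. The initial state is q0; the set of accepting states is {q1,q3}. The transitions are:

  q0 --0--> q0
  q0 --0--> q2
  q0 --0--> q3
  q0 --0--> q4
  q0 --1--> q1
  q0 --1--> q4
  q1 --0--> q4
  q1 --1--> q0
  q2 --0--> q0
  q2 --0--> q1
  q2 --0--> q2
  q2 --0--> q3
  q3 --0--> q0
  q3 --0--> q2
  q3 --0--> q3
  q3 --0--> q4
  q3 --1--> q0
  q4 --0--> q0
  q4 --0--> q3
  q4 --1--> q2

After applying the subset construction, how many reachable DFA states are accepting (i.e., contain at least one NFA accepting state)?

Start state of the DFA: {q0}.
{q0} --0--> {q0,q2,q3,q4}  [new]
{q0} --1--> {q1,q4}  [new]
{q0,q2,q3,q4} --0--> {q0,q1,q2,q3,q4}  [new]
{q0,q2,q3,q4} --1--> {q0,q1,q2,q4}  [new]
{q1,q4} --0--> {q0,q3,q4}  [new]
{q1,q4} --1--> {q0,q2}  [new]
{q0,q1,q2,q3,q4} --0--> {q0,q1,q2,q3,q4}  [seen]
{q0,q1,q2,q3,q4} --1--> {q0,q1,q2,q4}  [seen]
{q0,q1,q2,q4} --0--> {q0,q1,q2,q3,q4}  [seen]
{q0,q1,q2,q4} --1--> {q0,q1,q2,q4}  [seen]
{q0,q3,q4} --0--> {q0,q2,q3,q4}  [seen]
{q0,q3,q4} --1--> {q0,q1,q2,q4}  [seen]
{q0,q2} --0--> {q0,q1,q2,q3,q4}  [seen]
{q0,q2} --1--> {q1,q4}  [seen]
Reachable DFA states: {q0}, {q0,q2,q3,q4}, {q1,q4}, {q0,q1,q2,q3,q4}, {q0,q1,q2,q4}, {q0,q3,q4}, {q0,q2}.
Accepting DFA states (contain an NFA accepting state): {q0,q2,q3,q4}, {q1,q4}, {q0,q1,q2,q3,q4}, {q0,q1,q2,q4}, {q0,q3,q4}.

5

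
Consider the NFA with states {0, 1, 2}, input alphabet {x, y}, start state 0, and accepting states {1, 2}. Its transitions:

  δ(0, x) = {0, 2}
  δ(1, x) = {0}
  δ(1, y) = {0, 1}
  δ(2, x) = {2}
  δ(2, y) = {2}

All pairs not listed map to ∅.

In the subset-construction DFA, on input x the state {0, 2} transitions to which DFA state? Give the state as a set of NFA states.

{0, 2}

δ(0,x) = {0, 2}; δ(2,x) = {2}.
Union: {0, 2}.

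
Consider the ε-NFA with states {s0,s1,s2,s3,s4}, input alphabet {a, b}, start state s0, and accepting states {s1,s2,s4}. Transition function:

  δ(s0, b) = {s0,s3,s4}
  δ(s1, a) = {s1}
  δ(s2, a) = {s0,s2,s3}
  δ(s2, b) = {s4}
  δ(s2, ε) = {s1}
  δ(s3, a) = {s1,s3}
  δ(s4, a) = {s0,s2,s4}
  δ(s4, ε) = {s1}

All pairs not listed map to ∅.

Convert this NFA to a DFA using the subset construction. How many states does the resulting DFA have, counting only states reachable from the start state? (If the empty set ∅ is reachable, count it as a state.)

Start state of the DFA: {s0} (ε-closure of the NFA start).
{s0} --a--> ∅  [new]
{s0} --b--> {s0,s1,s3,s4}  [new]
∅ --a--> ∅  [seen]
∅ --b--> ∅  [seen]
{s0,s1,s3,s4} --a--> {s0,s1,s2,s3,s4}  [new]
{s0,s1,s3,s4} --b--> {s0,s1,s3,s4}  [seen]
{s0,s1,s2,s3,s4} --a--> {s0,s1,s2,s3,s4}  [seen]
{s0,s1,s2,s3,s4} --b--> {s0,s1,s3,s4}  [seen]
Reachable DFA states: {s0}, ∅, {s0,s1,s3,s4}, {s0,s1,s2,s3,s4}.

4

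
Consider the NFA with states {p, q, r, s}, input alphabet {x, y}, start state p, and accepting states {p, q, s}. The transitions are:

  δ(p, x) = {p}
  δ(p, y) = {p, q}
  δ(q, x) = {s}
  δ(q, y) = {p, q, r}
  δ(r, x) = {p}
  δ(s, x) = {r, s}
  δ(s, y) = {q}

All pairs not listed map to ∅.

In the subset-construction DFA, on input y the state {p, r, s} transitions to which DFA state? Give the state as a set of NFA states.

{p, q}

δ(p,y) = {p, q}; δ(r,y) = ∅; δ(s,y) = {q}.
Union: {p, q}.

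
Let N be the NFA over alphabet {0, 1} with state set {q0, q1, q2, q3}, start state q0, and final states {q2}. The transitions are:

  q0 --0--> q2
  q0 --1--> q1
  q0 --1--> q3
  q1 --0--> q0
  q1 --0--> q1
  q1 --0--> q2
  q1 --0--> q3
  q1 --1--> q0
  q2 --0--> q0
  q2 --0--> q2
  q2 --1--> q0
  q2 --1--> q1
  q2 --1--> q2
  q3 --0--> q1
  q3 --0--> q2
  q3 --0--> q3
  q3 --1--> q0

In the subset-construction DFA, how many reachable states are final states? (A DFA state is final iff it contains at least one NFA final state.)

Start state of the DFA: {q0}.
{q0} --0--> {q2}  [new]
{q0} --1--> {q1, q3}  [new]
{q2} --0--> {q0, q2}  [new]
{q2} --1--> {q0, q1, q2}  [new]
{q1, q3} --0--> {q0, q1, q2, q3}  [new]
{q1, q3} --1--> {q0}  [seen]
{q0, q2} --0--> {q0, q2}  [seen]
{q0, q2} --1--> {q0, q1, q2, q3}  [seen]
{q0, q1, q2} --0--> {q0, q1, q2, q3}  [seen]
{q0, q1, q2} --1--> {q0, q1, q2, q3}  [seen]
{q0, q1, q2, q3} --0--> {q0, q1, q2, q3}  [seen]
{q0, q1, q2, q3} --1--> {q0, q1, q2, q3}  [seen]
Reachable DFA states: {q0}, {q2}, {q1, q3}, {q0, q2}, {q0, q1, q2}, {q0, q1, q2, q3}.
Accepting DFA states (contain an NFA accepting state): {q2}, {q0, q2}, {q0, q1, q2}, {q0, q1, q2, q3}.

4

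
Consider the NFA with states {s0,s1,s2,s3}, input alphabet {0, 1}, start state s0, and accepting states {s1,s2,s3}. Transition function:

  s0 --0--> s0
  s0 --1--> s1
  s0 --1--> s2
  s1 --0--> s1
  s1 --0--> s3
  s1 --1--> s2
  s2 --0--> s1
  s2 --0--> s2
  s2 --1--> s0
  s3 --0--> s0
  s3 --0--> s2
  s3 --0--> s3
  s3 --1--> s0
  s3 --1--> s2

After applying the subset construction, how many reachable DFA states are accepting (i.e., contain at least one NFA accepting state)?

5

Start state of the DFA: {s0}.
{s0} --0--> {s0}  [seen]
{s0} --1--> {s1,s2}  [new]
{s1,s2} --0--> {s1,s2,s3}  [new]
{s1,s2} --1--> {s0,s2}  [new]
{s1,s2,s3} --0--> {s0,s1,s2,s3}  [new]
{s1,s2,s3} --1--> {s0,s2}  [seen]
{s0,s2} --0--> {s0,s1,s2}  [new]
{s0,s2} --1--> {s0,s1,s2}  [seen]
{s0,s1,s2,s3} --0--> {s0,s1,s2,s3}  [seen]
{s0,s1,s2,s3} --1--> {s0,s1,s2}  [seen]
{s0,s1,s2} --0--> {s0,s1,s2,s3}  [seen]
{s0,s1,s2} --1--> {s0,s1,s2}  [seen]
Reachable DFA states: {s0}, {s1,s2}, {s1,s2,s3}, {s0,s2}, {s0,s1,s2,s3}, {s0,s1,s2}.
Accepting DFA states (contain an NFA accepting state): {s1,s2}, {s1,s2,s3}, {s0,s2}, {s0,s1,s2,s3}, {s0,s1,s2}.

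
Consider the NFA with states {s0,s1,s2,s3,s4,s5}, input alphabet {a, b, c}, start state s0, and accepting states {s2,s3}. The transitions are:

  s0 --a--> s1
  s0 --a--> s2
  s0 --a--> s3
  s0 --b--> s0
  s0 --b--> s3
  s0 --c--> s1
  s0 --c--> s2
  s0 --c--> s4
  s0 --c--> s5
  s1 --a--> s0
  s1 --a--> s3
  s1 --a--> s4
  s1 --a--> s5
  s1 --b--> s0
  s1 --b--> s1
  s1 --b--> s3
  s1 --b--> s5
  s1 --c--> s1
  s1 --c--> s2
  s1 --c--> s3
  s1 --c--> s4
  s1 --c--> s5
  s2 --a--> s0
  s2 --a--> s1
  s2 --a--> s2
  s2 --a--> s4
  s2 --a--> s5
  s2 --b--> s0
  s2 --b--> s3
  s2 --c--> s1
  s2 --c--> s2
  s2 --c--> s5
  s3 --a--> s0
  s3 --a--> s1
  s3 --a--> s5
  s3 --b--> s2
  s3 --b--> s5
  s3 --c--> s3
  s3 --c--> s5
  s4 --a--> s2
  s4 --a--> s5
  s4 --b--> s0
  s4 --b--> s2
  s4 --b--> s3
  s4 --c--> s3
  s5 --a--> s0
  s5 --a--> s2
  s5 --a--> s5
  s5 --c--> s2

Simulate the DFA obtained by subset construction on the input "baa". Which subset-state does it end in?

{s0,s1,s2,s3,s4,s5}

Start: {s0}.
δ(s0,b) = {s0,s3}.
Union: {s0,s3}.
After b: {s0,s3}.
δ(s0,a) = {s1,s2,s3}; δ(s3,a) = {s0,s1,s5}.
Union: {s0,s1,s2,s3,s5}.
After a: {s0,s1,s2,s3,s5}.
δ(s0,a) = {s1,s2,s3}; δ(s1,a) = {s0,s3,s4,s5}; δ(s2,a) = {s0,s1,s2,s4,s5}; δ(s3,a) = {s0,s1,s5}; δ(s5,a) = {s0,s2,s5}.
Union: {s0,s1,s2,s3,s4,s5}.
After a: {s0,s1,s2,s3,s4,s5}.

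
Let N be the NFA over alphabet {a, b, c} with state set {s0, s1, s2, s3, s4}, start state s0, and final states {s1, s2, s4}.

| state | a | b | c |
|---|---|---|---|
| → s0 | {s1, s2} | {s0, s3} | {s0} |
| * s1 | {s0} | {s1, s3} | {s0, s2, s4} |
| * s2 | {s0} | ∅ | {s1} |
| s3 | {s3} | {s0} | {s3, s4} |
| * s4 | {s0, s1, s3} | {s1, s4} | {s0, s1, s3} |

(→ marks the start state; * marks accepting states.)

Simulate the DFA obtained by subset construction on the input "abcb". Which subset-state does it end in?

Start: {s0}.
δ(s0,a) = {s1, s2}.
Union: {s1, s2}.
After a: {s1, s2}.
δ(s1,b) = {s1, s3}; δ(s2,b) = ∅.
Union: {s1, s3}.
After b: {s1, s3}.
δ(s1,c) = {s0, s2, s4}; δ(s3,c) = {s3, s4}.
Union: {s0, s2, s3, s4}.
After c: {s0, s2, s3, s4}.
δ(s0,b) = {s0, s3}; δ(s2,b) = ∅; δ(s3,b) = {s0}; δ(s4,b) = {s1, s4}.
Union: {s0, s1, s3, s4}.
After b: {s0, s1, s3, s4}.

{s0, s1, s3, s4}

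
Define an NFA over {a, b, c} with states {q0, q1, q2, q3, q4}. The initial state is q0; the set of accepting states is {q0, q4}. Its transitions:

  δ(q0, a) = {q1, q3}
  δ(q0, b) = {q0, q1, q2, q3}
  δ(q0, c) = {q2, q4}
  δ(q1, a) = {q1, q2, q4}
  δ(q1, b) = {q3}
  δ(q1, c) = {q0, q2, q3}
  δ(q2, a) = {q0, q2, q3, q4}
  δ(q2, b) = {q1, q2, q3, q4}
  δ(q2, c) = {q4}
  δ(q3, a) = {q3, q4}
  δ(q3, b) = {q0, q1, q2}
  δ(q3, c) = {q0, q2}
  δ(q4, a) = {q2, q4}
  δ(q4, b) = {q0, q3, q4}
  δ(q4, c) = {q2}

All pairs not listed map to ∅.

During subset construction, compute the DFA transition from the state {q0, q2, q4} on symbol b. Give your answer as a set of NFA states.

{q0, q1, q2, q3, q4}

δ(q0,b) = {q0, q1, q2, q3}; δ(q2,b) = {q1, q2, q3, q4}; δ(q4,b) = {q0, q3, q4}.
Union: {q0, q1, q2, q3, q4}.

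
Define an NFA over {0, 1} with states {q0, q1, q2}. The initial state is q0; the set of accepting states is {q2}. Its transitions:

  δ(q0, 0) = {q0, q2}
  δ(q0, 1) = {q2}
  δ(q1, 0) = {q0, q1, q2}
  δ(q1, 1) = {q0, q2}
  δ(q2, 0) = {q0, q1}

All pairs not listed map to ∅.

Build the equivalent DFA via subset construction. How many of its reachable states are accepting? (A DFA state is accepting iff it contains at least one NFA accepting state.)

Start state of the DFA: {q0}.
{q0} --0--> {q0, q2}  [new]
{q0} --1--> {q2}  [new]
{q0, q2} --0--> {q0, q1, q2}  [new]
{q0, q2} --1--> {q2}  [seen]
{q2} --0--> {q0, q1}  [new]
{q2} --1--> ∅  [new]
{q0, q1, q2} --0--> {q0, q1, q2}  [seen]
{q0, q1, q2} --1--> {q0, q2}  [seen]
{q0, q1} --0--> {q0, q1, q2}  [seen]
{q0, q1} --1--> {q0, q2}  [seen]
∅ --0--> ∅  [seen]
∅ --1--> ∅  [seen]
Reachable DFA states: {q0}, {q0, q2}, {q2}, {q0, q1, q2}, {q0, q1}, ∅.
Accepting DFA states (contain an NFA accepting state): {q0, q2}, {q2}, {q0, q1, q2}.

3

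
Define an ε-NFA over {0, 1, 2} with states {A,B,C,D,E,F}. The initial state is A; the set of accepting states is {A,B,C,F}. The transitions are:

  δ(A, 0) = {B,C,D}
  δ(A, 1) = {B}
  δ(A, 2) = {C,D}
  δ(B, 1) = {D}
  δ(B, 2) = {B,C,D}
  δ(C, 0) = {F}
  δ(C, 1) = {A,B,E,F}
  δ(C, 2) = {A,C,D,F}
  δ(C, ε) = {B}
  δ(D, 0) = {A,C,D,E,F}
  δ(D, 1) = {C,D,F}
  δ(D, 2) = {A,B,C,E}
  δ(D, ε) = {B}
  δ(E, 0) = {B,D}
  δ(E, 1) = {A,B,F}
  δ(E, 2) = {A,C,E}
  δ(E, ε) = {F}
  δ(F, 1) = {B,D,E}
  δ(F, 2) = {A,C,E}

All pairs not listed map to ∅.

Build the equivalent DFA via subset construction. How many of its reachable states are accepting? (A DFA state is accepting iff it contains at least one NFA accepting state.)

6

Start state of the DFA: {A} (ε-closure of the NFA start).
{A} --0--> {B,C,D}  [new]
{A} --1--> {B}  [new]
{A} --2--> {B,C,D}  [seen]
{B,C,D} --0--> {A,B,C,D,E,F}  [new]
{B,C,D} --1--> {A,B,C,D,E,F}  [seen]
{B,C,D} --2--> {A,B,C,D,E,F}  [seen]
{B} --0--> ∅  [new]
{B} --1--> {B,D}  [new]
{B} --2--> {B,C,D}  [seen]
{A,B,C,D,E,F} --0--> {A,B,C,D,E,F}  [seen]
{A,B,C,D,E,F} --1--> {A,B,C,D,E,F}  [seen]
{A,B,C,D,E,F} --2--> {A,B,C,D,E,F}  [seen]
∅ --0--> ∅  [seen]
∅ --1--> ∅  [seen]
∅ --2--> ∅  [seen]
{B,D} --0--> {A,B,C,D,E,F}  [seen]
{B,D} --1--> {B,C,D,F}  [new]
{B,D} --2--> {A,B,C,D,E,F}  [seen]
{B,C,D,F} --0--> {A,B,C,D,E,F}  [seen]
{B,C,D,F} --1--> {A,B,C,D,E,F}  [seen]
{B,C,D,F} --2--> {A,B,C,D,E,F}  [seen]
Reachable DFA states: {A}, {B,C,D}, {B}, {A,B,C,D,E,F}, ∅, {B,D}, {B,C,D,F}.
Accepting DFA states (contain an NFA accepting state): {A}, {B,C,D}, {B}, {A,B,C,D,E,F}, {B,D}, {B,C,D,F}.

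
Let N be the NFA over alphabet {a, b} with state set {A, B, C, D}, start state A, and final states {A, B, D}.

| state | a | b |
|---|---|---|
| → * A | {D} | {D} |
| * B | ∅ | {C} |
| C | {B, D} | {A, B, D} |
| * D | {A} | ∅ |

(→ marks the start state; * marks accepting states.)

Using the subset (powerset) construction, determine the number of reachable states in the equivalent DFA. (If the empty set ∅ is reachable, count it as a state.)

3

Start state of the DFA: {A}.
{A} --a--> {D}  [new]
{A} --b--> {D}  [seen]
{D} --a--> {A}  [seen]
{D} --b--> ∅  [new]
∅ --a--> ∅  [seen]
∅ --b--> ∅  [seen]
Reachable DFA states: {A}, {D}, ∅.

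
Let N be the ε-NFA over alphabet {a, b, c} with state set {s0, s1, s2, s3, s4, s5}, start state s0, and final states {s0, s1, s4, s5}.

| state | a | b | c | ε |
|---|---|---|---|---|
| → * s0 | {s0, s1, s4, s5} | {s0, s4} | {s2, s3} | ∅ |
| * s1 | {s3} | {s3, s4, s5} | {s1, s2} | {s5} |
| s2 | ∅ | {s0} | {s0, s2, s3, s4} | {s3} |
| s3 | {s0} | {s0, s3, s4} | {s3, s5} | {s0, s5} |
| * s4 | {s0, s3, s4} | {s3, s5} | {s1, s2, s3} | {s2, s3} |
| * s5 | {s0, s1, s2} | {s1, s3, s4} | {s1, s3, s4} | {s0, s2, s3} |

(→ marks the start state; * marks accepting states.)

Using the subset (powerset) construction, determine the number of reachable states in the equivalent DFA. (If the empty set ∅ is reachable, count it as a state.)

Start state of the DFA: {s0} (ε-closure of the NFA start).
{s0} --a--> {s0, s1, s2, s3, s4, s5}  [new]
{s0} --b--> {s0, s2, s3, s4, s5}  [new]
{s0} --c--> {s0, s2, s3, s5}  [new]
{s0, s1, s2, s3, s4, s5} --a--> {s0, s1, s2, s3, s4, s5}  [seen]
{s0, s1, s2, s3, s4, s5} --b--> {s0, s1, s2, s3, s4, s5}  [seen]
{s0, s1, s2, s3, s4, s5} --c--> {s0, s1, s2, s3, s4, s5}  [seen]
{s0, s2, s3, s4, s5} --a--> {s0, s1, s2, s3, s4, s5}  [seen]
{s0, s2, s3, s4, s5} --b--> {s0, s1, s2, s3, s4, s5}  [seen]
{s0, s2, s3, s4, s5} --c--> {s0, s1, s2, s3, s4, s5}  [seen]
{s0, s2, s3, s5} --a--> {s0, s1, s2, s3, s4, s5}  [seen]
{s0, s2, s3, s5} --b--> {s0, s1, s2, s3, s4, s5}  [seen]
{s0, s2, s3, s5} --c--> {s0, s1, s2, s3, s4, s5}  [seen]
Reachable DFA states: {s0}, {s0, s1, s2, s3, s4, s5}, {s0, s2, s3, s4, s5}, {s0, s2, s3, s5}.

4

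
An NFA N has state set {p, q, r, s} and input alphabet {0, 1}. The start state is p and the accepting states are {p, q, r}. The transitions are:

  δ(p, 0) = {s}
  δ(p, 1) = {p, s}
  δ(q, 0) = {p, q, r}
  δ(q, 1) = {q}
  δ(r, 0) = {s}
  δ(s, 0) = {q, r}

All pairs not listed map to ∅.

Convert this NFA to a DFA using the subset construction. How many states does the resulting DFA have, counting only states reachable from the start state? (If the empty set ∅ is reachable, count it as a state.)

Start state of the DFA: {p}.
{p} --0--> {s}  [new]
{p} --1--> {p, s}  [new]
{s} --0--> {q, r}  [new]
{s} --1--> ∅  [new]
{p, s} --0--> {q, r, s}  [new]
{p, s} --1--> {p, s}  [seen]
{q, r} --0--> {p, q, r, s}  [new]
{q, r} --1--> {q}  [new]
∅ --0--> ∅  [seen]
∅ --1--> ∅  [seen]
{q, r, s} --0--> {p, q, r, s}  [seen]
{q, r, s} --1--> {q}  [seen]
{p, q, r, s} --0--> {p, q, r, s}  [seen]
{p, q, r, s} --1--> {p, q, s}  [new]
{q} --0--> {p, q, r}  [new]
{q} --1--> {q}  [seen]
{p, q, s} --0--> {p, q, r, s}  [seen]
{p, q, s} --1--> {p, q, s}  [seen]
{p, q, r} --0--> {p, q, r, s}  [seen]
{p, q, r} --1--> {p, q, s}  [seen]
Reachable DFA states: {p}, {s}, {p, s}, {q, r}, ∅, {q, r, s}, {p, q, r, s}, {q}, {p, q, s}, {p, q, r}.

10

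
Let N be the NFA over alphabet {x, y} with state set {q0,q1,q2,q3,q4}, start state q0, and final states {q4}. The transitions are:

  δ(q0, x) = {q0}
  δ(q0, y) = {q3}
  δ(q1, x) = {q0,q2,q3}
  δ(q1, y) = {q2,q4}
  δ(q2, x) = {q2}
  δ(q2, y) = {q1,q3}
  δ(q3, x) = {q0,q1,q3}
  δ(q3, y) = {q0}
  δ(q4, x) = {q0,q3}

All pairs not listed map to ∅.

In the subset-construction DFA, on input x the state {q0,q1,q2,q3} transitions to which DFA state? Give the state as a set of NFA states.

δ(q0,x) = {q0}; δ(q1,x) = {q0,q2,q3}; δ(q2,x) = {q2}; δ(q3,x) = {q0,q1,q3}.
Union: {q0,q1,q2,q3}.

{q0,q1,q2,q3}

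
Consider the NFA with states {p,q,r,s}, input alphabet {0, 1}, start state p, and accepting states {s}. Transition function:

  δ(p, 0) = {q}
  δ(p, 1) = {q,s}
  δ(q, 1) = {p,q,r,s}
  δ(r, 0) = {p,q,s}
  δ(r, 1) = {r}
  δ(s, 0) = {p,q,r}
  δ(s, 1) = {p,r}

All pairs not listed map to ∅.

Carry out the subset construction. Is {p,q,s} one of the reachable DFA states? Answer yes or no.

Start state of the DFA: {p}.
{p} --0--> {q}  [new]
{p} --1--> {q,s}  [new]
{q} --0--> ∅  [new]
{q} --1--> {p,q,r,s}  [new]
{q,s} --0--> {p,q,r}  [new]
{q,s} --1--> {p,q,r,s}  [seen]
∅ --0--> ∅  [seen]
∅ --1--> ∅  [seen]
{p,q,r,s} --0--> {p,q,r,s}  [seen]
{p,q,r,s} --1--> {p,q,r,s}  [seen]
{p,q,r} --0--> {p,q,s}  [new]
{p,q,r} --1--> {p,q,r,s}  [seen]
{p,q,s} --0--> {p,q,r}  [seen]
{p,q,s} --1--> {p,q,r,s}  [seen]
Reachable DFA states: {p}, {q}, {q,s}, ∅, {p,q,r,s}, {p,q,r}, {p,q,s}.
{p,q,s} is among them.

yes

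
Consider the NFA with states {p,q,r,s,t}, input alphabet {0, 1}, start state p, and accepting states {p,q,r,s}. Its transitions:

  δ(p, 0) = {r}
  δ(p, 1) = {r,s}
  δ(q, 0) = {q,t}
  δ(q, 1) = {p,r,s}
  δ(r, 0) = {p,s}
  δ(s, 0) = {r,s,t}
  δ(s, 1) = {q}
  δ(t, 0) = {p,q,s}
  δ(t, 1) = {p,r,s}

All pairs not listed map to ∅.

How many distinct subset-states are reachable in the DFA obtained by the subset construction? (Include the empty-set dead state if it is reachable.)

Start state of the DFA: {p}.
{p} --0--> {r}  [new]
{p} --1--> {r,s}  [new]
{r} --0--> {p,s}  [new]
{r} --1--> ∅  [new]
{r,s} --0--> {p,r,s,t}  [new]
{r,s} --1--> {q}  [new]
{p,s} --0--> {r,s,t}  [new]
{p,s} --1--> {q,r,s}  [new]
∅ --0--> ∅  [seen]
∅ --1--> ∅  [seen]
{p,r,s,t} --0--> {p,q,r,s,t}  [new]
{p,r,s,t} --1--> {p,q,r,s}  [new]
{q} --0--> {q,t}  [new]
{q} --1--> {p,r,s}  [new]
{r,s,t} --0--> {p,q,r,s,t}  [seen]
{r,s,t} --1--> {p,q,r,s}  [seen]
{q,r,s} --0--> {p,q,r,s,t}  [seen]
{q,r,s} --1--> {p,q,r,s}  [seen]
{p,q,r,s,t} --0--> {p,q,r,s,t}  [seen]
{p,q,r,s,t} --1--> {p,q,r,s}  [seen]
{p,q,r,s} --0--> {p,q,r,s,t}  [seen]
{p,q,r,s} --1--> {p,q,r,s}  [seen]
{q,t} --0--> {p,q,s,t}  [new]
{q,t} --1--> {p,r,s}  [seen]
{p,r,s} --0--> {p,r,s,t}  [seen]
{p,r,s} --1--> {q,r,s}  [seen]
{p,q,s,t} --0--> {p,q,r,s,t}  [seen]
{p,q,s,t} --1--> {p,q,r,s}  [seen]
Reachable DFA states: {p}, {r}, {r,s}, {p,s}, ∅, {p,r,s,t}, {q}, {r,s,t}, {q,r,s}, {p,q,r,s,t}, {p,q,r,s}, {q,t}, {p,r,s}, {p,q,s,t}.

14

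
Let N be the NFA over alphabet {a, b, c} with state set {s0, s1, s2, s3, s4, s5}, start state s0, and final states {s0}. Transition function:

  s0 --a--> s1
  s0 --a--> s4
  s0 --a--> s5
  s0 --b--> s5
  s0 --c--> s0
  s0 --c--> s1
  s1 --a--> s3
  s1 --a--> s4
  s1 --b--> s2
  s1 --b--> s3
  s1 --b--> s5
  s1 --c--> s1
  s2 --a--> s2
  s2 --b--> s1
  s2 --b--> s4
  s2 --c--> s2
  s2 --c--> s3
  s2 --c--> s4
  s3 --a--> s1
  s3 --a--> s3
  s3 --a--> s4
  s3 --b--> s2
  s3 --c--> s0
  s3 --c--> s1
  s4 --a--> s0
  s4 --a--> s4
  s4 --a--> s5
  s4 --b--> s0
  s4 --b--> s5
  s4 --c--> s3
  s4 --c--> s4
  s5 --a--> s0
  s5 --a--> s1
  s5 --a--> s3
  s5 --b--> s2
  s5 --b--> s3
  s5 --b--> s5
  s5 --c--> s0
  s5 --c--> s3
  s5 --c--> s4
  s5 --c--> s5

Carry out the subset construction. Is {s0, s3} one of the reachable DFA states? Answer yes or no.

Start state of the DFA: {s0}.
{s0} --a--> {s1, s4, s5}  [new]
{s0} --b--> {s5}  [new]
{s0} --c--> {s0, s1}  [new]
{s1, s4, s5} --a--> {s0, s1, s3, s4, s5}  [new]
{s1, s4, s5} --b--> {s0, s2, s3, s5}  [new]
{s1, s4, s5} --c--> {s0, s1, s3, s4, s5}  [seen]
{s5} --a--> {s0, s1, s3}  [new]
{s5} --b--> {s2, s3, s5}  [new]
{s5} --c--> {s0, s3, s4, s5}  [new]
{s0, s1} --a--> {s1, s3, s4, s5}  [new]
{s0, s1} --b--> {s2, s3, s5}  [seen]
{s0, s1} --c--> {s0, s1}  [seen]
{s0, s1, s3, s4, s5} --a--> {s0, s1, s3, s4, s5}  [seen]
{s0, s1, s3, s4, s5} --b--> {s0, s2, s3, s5}  [seen]
{s0, s1, s3, s4, s5} --c--> {s0, s1, s3, s4, s5}  [seen]
{s0, s2, s3, s5} --a--> {s0, s1, s2, s3, s4, s5}  [new]
{s0, s2, s3, s5} --b--> {s1, s2, s3, s4, s5}  [new]
{s0, s2, s3, s5} --c--> {s0, s1, s2, s3, s4, s5}  [seen]
{s0, s1, s3} --a--> {s1, s3, s4, s5}  [seen]
{s0, s1, s3} --b--> {s2, s3, s5}  [seen]
{s0, s1, s3} --c--> {s0, s1}  [seen]
{s2, s3, s5} --a--> {s0, s1, s2, s3, s4}  [new]
{s2, s3, s5} --b--> {s1, s2, s3, s4, s5}  [seen]
{s2, s3, s5} --c--> {s0, s1, s2, s3, s4, s5}  [seen]
{s0, s3, s4, s5} --a--> {s0, s1, s3, s4, s5}  [seen]
{s0, s3, s4, s5} --b--> {s0, s2, s3, s5}  [seen]
{s0, s3, s4, s5} --c--> {s0, s1, s3, s4, s5}  [seen]
{s1, s3, s4, s5} --a--> {s0, s1, s3, s4, s5}  [seen]
{s1, s3, s4, s5} --b--> {s0, s2, s3, s5}  [seen]
{s1, s3, s4, s5} --c--> {s0, s1, s3, s4, s5}  [seen]
{s0, s1, s2, s3, s4, s5} --a--> {s0, s1, s2, s3, s4, s5}  [seen]
{s0, s1, s2, s3, s4, s5} --b--> {s0, s1, s2, s3, s4, s5}  [seen]
{s0, s1, s2, s3, s4, s5} --c--> {s0, s1, s2, s3, s4, s5}  [seen]
{s1, s2, s3, s4, s5} --a--> {s0, s1, s2, s3, s4, s5}  [seen]
{s1, s2, s3, s4, s5} --b--> {s0, s1, s2, s3, s4, s5}  [seen]
{s1, s2, s3, s4, s5} --c--> {s0, s1, s2, s3, s4, s5}  [seen]
{s0, s1, s2, s3, s4} --a--> {s0, s1, s2, s3, s4, s5}  [seen]
{s0, s1, s2, s3, s4} --b--> {s0, s1, s2, s3, s4, s5}  [seen]
{s0, s1, s2, s3, s4} --c--> {s0, s1, s2, s3, s4}  [seen]
Reachable DFA states: {s0}, {s1, s4, s5}, {s5}, {s0, s1}, {s0, s1, s3, s4, s5}, {s0, s2, s3, s5}, {s0, s1, s3}, {s2, s3, s5}, {s0, s3, s4, s5}, {s1, s3, s4, s5}, {s0, s1, s2, s3, s4, s5}, {s1, s2, s3, s4, s5}, {s0, s1, s2, s3, s4}.
{s0, s3} is not among them.

no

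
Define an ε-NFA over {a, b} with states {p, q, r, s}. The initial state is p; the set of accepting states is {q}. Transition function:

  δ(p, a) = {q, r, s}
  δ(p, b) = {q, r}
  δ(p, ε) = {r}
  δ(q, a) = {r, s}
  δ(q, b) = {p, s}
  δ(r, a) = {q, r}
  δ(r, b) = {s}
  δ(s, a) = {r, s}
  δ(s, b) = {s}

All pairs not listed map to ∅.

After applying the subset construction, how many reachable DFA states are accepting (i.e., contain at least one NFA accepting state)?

Start state of the DFA: {p, r} (ε-closure of the NFA start).
{p, r} --a--> {q, r, s}  [new]
{p, r} --b--> {q, r, s}  [seen]
{q, r, s} --a--> {q, r, s}  [seen]
{q, r, s} --b--> {p, r, s}  [new]
{p, r, s} --a--> {q, r, s}  [seen]
{p, r, s} --b--> {q, r, s}  [seen]
Reachable DFA states: {p, r}, {q, r, s}, {p, r, s}.
Accepting DFA states (contain an NFA accepting state): {q, r, s}.

1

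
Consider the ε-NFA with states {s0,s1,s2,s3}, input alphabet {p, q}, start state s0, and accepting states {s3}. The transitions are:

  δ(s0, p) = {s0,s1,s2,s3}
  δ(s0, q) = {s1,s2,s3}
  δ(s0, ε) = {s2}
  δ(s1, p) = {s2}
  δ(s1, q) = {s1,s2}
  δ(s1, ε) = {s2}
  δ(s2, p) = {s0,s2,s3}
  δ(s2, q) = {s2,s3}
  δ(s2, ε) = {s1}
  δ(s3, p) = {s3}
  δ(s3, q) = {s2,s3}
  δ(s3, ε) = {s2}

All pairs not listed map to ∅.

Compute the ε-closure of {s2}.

Begin with {s2}.
s2 →ε {s1}; add s1.
ε-closure = {s1,s2}.

{s1,s2}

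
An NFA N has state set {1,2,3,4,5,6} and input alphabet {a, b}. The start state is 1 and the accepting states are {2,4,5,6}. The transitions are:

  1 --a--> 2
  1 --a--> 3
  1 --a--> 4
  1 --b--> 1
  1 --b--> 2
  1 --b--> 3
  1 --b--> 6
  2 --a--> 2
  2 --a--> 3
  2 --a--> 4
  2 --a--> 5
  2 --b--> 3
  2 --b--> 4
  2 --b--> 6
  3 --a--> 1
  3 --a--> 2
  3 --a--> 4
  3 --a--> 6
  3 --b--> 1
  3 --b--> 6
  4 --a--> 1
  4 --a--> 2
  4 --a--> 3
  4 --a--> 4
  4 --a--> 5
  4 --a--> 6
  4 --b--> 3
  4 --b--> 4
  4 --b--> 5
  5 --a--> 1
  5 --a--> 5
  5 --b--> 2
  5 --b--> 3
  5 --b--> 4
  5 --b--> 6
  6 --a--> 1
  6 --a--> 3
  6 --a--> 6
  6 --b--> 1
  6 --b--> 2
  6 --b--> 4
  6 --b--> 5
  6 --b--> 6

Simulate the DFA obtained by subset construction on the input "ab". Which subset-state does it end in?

Start: {1}.
δ(1,a) = {2,3,4}.
Union: {2,3,4}.
After a: {2,3,4}.
δ(2,b) = {3,4,6}; δ(3,b) = {1,6}; δ(4,b) = {3,4,5}.
Union: {1,3,4,5,6}.
After b: {1,3,4,5,6}.

{1,3,4,5,6}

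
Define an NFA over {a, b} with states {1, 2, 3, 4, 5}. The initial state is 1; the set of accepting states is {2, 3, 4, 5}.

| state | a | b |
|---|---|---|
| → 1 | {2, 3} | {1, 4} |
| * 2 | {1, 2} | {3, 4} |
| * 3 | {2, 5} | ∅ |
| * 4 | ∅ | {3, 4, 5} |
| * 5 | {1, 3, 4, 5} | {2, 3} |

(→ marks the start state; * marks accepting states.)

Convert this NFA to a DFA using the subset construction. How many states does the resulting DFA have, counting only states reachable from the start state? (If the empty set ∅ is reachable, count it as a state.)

13

Start state of the DFA: {1}.
{1} --a--> {2, 3}  [new]
{1} --b--> {1, 4}  [new]
{2, 3} --a--> {1, 2, 5}  [new]
{2, 3} --b--> {3, 4}  [new]
{1, 4} --a--> {2, 3}  [seen]
{1, 4} --b--> {1, 3, 4, 5}  [new]
{1, 2, 5} --a--> {1, 2, 3, 4, 5}  [new]
{1, 2, 5} --b--> {1, 2, 3, 4}  [new]
{3, 4} --a--> {2, 5}  [new]
{3, 4} --b--> {3, 4, 5}  [new]
{1, 3, 4, 5} --a--> {1, 2, 3, 4, 5}  [seen]
{1, 3, 4, 5} --b--> {1, 2, 3, 4, 5}  [seen]
{1, 2, 3, 4, 5} --a--> {1, 2, 3, 4, 5}  [seen]
{1, 2, 3, 4, 5} --b--> {1, 2, 3, 4, 5}  [seen]
{1, 2, 3, 4} --a--> {1, 2, 3, 5}  [new]
{1, 2, 3, 4} --b--> {1, 3, 4, 5}  [seen]
{2, 5} --a--> {1, 2, 3, 4, 5}  [seen]
{2, 5} --b--> {2, 3, 4}  [new]
{3, 4, 5} --a--> {1, 2, 3, 4, 5}  [seen]
{3, 4, 5} --b--> {2, 3, 4, 5}  [new]
{1, 2, 3, 5} --a--> {1, 2, 3, 4, 5}  [seen]
{1, 2, 3, 5} --b--> {1, 2, 3, 4}  [seen]
{2, 3, 4} --a--> {1, 2, 5}  [seen]
{2, 3, 4} --b--> {3, 4, 5}  [seen]
{2, 3, 4, 5} --a--> {1, 2, 3, 4, 5}  [seen]
{2, 3, 4, 5} --b--> {2, 3, 4, 5}  [seen]
Reachable DFA states: {1}, {2, 3}, {1, 4}, {1, 2, 5}, {3, 4}, {1, 3, 4, 5}, {1, 2, 3, 4, 5}, {1, 2, 3, 4}, {2, 5}, {3, 4, 5}, {1, 2, 3, 5}, {2, 3, 4}, {2, 3, 4, 5}.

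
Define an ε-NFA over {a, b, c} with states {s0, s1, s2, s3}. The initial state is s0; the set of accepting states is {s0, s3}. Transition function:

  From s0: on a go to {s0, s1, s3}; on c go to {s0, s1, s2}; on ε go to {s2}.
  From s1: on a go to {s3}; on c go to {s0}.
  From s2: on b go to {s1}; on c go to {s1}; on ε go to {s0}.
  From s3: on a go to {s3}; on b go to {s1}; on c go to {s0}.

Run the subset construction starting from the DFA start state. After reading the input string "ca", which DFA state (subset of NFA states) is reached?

{s0, s1, s2, s3}

Start: {s0, s2}.
δ(s0,c) = {s0, s1, s2}; δ(s2,c) = {s1}.
Union: {s0, s1, s2}.
After c: {s0, s1, s2}.
δ(s0,a) = {s0, s1, s3}; δ(s1,a) = {s3}; δ(s2,a) = ∅.
Union: {s0, s1, s3}.
ε-closure gives {s0, s1, s2, s3}.
After a: {s0, s1, s2, s3}.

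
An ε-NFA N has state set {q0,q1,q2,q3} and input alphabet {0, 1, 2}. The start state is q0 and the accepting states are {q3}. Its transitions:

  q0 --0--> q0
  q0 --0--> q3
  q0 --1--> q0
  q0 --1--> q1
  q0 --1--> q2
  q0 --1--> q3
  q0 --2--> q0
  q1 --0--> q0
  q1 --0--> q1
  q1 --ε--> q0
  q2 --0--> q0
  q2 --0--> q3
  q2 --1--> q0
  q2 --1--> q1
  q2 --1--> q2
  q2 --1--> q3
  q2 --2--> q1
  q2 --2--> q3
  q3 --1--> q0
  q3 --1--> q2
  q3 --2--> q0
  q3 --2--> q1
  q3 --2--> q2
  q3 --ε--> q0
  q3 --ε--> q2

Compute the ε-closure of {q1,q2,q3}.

{q0,q1,q2,q3}

Begin with {q1,q2,q3}.
q1 →ε {q0}; add q0.
ε-closure = {q0,q1,q2,q3}.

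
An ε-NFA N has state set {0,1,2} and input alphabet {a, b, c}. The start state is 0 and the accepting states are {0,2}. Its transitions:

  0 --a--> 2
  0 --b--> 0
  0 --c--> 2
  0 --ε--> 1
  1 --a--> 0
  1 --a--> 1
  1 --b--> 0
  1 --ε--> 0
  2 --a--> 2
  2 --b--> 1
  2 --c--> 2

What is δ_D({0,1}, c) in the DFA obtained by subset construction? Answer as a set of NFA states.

{2}

δ(0,c) = {2}; δ(1,c) = ∅.
Union: {2}.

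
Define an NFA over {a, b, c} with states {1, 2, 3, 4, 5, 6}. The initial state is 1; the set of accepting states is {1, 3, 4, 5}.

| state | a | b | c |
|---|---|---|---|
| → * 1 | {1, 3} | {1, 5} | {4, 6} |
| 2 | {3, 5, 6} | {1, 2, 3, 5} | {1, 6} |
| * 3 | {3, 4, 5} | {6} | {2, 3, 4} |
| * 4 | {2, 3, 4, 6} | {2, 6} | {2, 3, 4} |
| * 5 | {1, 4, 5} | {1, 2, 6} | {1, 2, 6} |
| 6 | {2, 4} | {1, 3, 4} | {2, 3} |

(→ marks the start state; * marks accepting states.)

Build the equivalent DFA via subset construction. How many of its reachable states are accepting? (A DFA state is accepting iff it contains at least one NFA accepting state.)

Start state of the DFA: {1}.
{1} --a--> {1, 3}  [new]
{1} --b--> {1, 5}  [new]
{1} --c--> {4, 6}  [new]
{1, 3} --a--> {1, 3, 4, 5}  [new]
{1, 3} --b--> {1, 5, 6}  [new]
{1, 3} --c--> {2, 3, 4, 6}  [new]
{1, 5} --a--> {1, 3, 4, 5}  [seen]
{1, 5} --b--> {1, 2, 5, 6}  [new]
{1, 5} --c--> {1, 2, 4, 6}  [new]
{4, 6} --a--> {2, 3, 4, 6}  [seen]
{4, 6} --b--> {1, 2, 3, 4, 6}  [new]
{4, 6} --c--> {2, 3, 4}  [new]
{1, 3, 4, 5} --a--> {1, 2, 3, 4, 5, 6}  [new]
{1, 3, 4, 5} --b--> {1, 2, 5, 6}  [seen]
{1, 3, 4, 5} --c--> {1, 2, 3, 4, 6}  [seen]
{1, 5, 6} --a--> {1, 2, 3, 4, 5}  [new]
{1, 5, 6} --b--> {1, 2, 3, 4, 5, 6}  [seen]
{1, 5, 6} --c--> {1, 2, 3, 4, 6}  [seen]
{2, 3, 4, 6} --a--> {2, 3, 4, 5, 6}  [new]
{2, 3, 4, 6} --b--> {1, 2, 3, 4, 5, 6}  [seen]
{2, 3, 4, 6} --c--> {1, 2, 3, 4, 6}  [seen]
{1, 2, 5, 6} --a--> {1, 2, 3, 4, 5, 6}  [seen]
{1, 2, 5, 6} --b--> {1, 2, 3, 4, 5, 6}  [seen]
{1, 2, 5, 6} --c--> {1, 2, 3, 4, 6}  [seen]
{1, 2, 4, 6} --a--> {1, 2, 3, 4, 5, 6}  [seen]
{1, 2, 4, 6} --b--> {1, 2, 3, 4, 5, 6}  [seen]
{1, 2, 4, 6} --c--> {1, 2, 3, 4, 6}  [seen]
{1, 2, 3, 4, 6} --a--> {1, 2, 3, 4, 5, 6}  [seen]
{1, 2, 3, 4, 6} --b--> {1, 2, 3, 4, 5, 6}  [seen]
{1, 2, 3, 4, 6} --c--> {1, 2, 3, 4, 6}  [seen]
{2, 3, 4} --a--> {2, 3, 4, 5, 6}  [seen]
{2, 3, 4} --b--> {1, 2, 3, 5, 6}  [new]
{2, 3, 4} --c--> {1, 2, 3, 4, 6}  [seen]
{1, 2, 3, 4, 5, 6} --a--> {1, 2, 3, 4, 5, 6}  [seen]
{1, 2, 3, 4, 5, 6} --b--> {1, 2, 3, 4, 5, 6}  [seen]
{1, 2, 3, 4, 5, 6} --c--> {1, 2, 3, 4, 6}  [seen]
{1, 2, 3, 4, 5} --a--> {1, 2, 3, 4, 5, 6}  [seen]
{1, 2, 3, 4, 5} --b--> {1, 2, 3, 5, 6}  [seen]
{1, 2, 3, 4, 5} --c--> {1, 2, 3, 4, 6}  [seen]
{2, 3, 4, 5, 6} --a--> {1, 2, 3, 4, 5, 6}  [seen]
{2, 3, 4, 5, 6} --b--> {1, 2, 3, 4, 5, 6}  [seen]
{2, 3, 4, 5, 6} --c--> {1, 2, 3, 4, 6}  [seen]
{1, 2, 3, 5, 6} --a--> {1, 2, 3, 4, 5, 6}  [seen]
{1, 2, 3, 5, 6} --b--> {1, 2, 3, 4, 5, 6}  [seen]
{1, 2, 3, 5, 6} --c--> {1, 2, 3, 4, 6}  [seen]
Reachable DFA states: {1}, {1, 3}, {1, 5}, {4, 6}, {1, 3, 4, 5}, {1, 5, 6}, {2, 3, 4, 6}, {1, 2, 5, 6}, {1, 2, 4, 6}, {1, 2, 3, 4, 6}, {2, 3, 4}, {1, 2, 3, 4, 5, 6}, {1, 2, 3, 4, 5}, {2, 3, 4, 5, 6}, {1, 2, 3, 5, 6}.
Accepting DFA states (contain an NFA accepting state): {1}, {1, 3}, {1, 5}, {4, 6}, {1, 3, 4, 5}, {1, 5, 6}, {2, 3, 4, 6}, {1, 2, 5, 6}, {1, 2, 4, 6}, {1, 2, 3, 4, 6}, {2, 3, 4}, {1, 2, 3, 4, 5, 6}, {1, 2, 3, 4, 5}, {2, 3, 4, 5, 6}, {1, 2, 3, 5, 6}.

15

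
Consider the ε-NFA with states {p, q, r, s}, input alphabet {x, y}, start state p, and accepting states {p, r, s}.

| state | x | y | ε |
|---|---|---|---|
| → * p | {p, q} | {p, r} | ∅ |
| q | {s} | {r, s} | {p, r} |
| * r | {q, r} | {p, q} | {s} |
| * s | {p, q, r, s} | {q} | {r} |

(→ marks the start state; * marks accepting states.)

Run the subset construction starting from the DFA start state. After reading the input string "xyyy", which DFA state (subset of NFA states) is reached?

Start: {p}.
δ(p,x) = {p, q}.
Union: {p, q}.
ε-closure gives {p, q, r, s}.
After x: {p, q, r, s}.
δ(p,y) = {p, r}; δ(q,y) = {r, s}; δ(r,y) = {p, q}; δ(s,y) = {q}.
Union: {p, q, r, s}.
After y: {p, q, r, s}.
δ(p,y) = {p, r}; δ(q,y) = {r, s}; δ(r,y) = {p, q}; δ(s,y) = {q}.
Union: {p, q, r, s}.
After y: {p, q, r, s}.
δ(p,y) = {p, r}; δ(q,y) = {r, s}; δ(r,y) = {p, q}; δ(s,y) = {q}.
Union: {p, q, r, s}.
After y: {p, q, r, s}.

{p, q, r, s}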